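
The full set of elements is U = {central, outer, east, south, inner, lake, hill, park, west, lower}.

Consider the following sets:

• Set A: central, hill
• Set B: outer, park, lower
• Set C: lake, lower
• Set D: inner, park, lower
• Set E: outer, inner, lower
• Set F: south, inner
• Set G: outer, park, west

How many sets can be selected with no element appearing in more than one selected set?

4

A, C, F, G are pairwise disjoint (A={central,hill}; C={lake,lower}; F={south,inner}; G={outer,park,west}).
Every remaining set overlaps one of these, and no 5 of the listed sets are pairwise disjoint, so 4 is the maximum.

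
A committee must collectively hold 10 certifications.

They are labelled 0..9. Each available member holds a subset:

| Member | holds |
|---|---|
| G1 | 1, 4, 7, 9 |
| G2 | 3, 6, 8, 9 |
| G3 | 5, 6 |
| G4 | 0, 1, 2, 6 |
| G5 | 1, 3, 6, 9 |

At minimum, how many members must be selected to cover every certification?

G1 and G2 and G3 and G4 together: G1 ∪ G2 ∪ G3 ∪ G4 = {0, 1, 2, 3, 4, 5, 6, 7, 8, 9} — every certification is covered.
No 3 of the 5 members cover everything (all 10 combinations miss at least one certification), so 4 is optimal.

4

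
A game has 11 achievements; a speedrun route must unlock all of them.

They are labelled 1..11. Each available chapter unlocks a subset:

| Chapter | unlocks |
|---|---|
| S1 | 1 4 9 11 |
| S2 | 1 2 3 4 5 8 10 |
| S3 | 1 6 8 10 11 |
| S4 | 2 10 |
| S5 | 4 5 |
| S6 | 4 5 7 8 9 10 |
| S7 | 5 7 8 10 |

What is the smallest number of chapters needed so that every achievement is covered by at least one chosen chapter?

3

Take {S2, S3, S6}. Their union is {1, 2, 3, 4, 5, 6, 7, 8, 9, 10, 11}, which is all 11 achievements.
Only S2 contains 3, so S2 is forced; the remaining 4 achievements need at least 2 more chapters (each remaining chapter adds at most 2) — so at least 3 chapters are needed, and 3 is optimal.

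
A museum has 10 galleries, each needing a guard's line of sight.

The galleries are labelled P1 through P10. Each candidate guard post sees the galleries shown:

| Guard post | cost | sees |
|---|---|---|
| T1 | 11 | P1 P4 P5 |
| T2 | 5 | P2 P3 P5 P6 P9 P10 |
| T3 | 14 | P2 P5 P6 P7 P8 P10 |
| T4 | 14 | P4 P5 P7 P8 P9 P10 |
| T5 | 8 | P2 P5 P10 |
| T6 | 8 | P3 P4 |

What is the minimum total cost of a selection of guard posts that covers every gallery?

T1, T2, T4 together cover every gallery (T1 ∪ T2 ∪ T4 = {P1, P2, P3, P4, P5, P6, P7, P8, P9, P10}); total cost 11 + 5 + 14 = 30.
No covering selection has total cost below 30.

30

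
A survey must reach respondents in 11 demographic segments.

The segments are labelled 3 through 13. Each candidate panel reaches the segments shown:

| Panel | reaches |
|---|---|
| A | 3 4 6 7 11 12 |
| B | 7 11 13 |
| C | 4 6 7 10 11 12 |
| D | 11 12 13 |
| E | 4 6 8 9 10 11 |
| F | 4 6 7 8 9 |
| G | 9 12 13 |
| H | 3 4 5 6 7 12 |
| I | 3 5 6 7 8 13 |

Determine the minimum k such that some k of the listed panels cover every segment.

3

Take {E, G, H}. Their union is {3, 4, 5, 6, 7, 8, 9, 10, 11, 12, 13}, which is all 11 segments.
No 2 of the 9 panels cover everything (all 36 combinations miss at least one segment), so 3 is optimal.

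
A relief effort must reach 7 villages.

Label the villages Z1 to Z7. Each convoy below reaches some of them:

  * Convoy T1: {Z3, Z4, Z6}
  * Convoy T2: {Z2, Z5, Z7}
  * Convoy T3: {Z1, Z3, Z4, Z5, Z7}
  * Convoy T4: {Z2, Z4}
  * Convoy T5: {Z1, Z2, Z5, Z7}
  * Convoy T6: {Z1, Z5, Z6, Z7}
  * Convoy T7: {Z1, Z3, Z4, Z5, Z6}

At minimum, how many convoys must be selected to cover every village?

2

Take {T1, T5}. Their union is {Z1, Z2, Z3, Z4, Z5, Z6, Z7}, which is all 7 villages.
No single convoy has all 7 villages (the largest, T3, has 5), so 2 is optimal.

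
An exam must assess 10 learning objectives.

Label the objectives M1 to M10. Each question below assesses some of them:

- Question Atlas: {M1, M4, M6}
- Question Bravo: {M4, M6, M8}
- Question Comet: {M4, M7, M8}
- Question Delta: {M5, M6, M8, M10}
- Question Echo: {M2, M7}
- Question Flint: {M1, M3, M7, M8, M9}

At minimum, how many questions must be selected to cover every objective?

4

Take {Atlas, Delta, Echo, Flint}. Their union is {M1, M2, M3, M4, M5, M6, M7, M8, M9, M10}, which is all 10 objectives.
No 3 of the 6 questions cover everything (all 20 combinations miss at least one objective), so 4 is optimal.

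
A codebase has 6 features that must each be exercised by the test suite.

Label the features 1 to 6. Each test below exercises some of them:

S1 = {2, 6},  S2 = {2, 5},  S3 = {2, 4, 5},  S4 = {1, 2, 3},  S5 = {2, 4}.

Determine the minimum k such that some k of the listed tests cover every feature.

S1 and S3 and S4 together: S1 ∪ S3 ∪ S4 = {1, 2, 3, 4, 5, 6} — every feature is covered.
Only S4 contains 1, so S4 is forced; the remaining 3 features need at least 2 more tests (each remaining test adds at most 2) — so at least 3 tests are needed, and 3 is optimal.

3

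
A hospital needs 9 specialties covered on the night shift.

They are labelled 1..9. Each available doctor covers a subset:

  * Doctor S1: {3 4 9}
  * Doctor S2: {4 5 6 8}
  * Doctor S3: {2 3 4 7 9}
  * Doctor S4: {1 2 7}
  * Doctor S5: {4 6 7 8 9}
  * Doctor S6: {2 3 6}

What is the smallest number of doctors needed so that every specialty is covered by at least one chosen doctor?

3

Take {S1, S2, S4}. Their union is {1, 2, 3, 4, 5, 6, 7, 8, 9}, which is all 9 specialties.
Only S4 contains 1, so S4 is forced; the remaining 6 specialties need at least 2 more doctors (each remaining doctor adds at most 4) — so at least 3 doctors are needed, and 3 is optimal.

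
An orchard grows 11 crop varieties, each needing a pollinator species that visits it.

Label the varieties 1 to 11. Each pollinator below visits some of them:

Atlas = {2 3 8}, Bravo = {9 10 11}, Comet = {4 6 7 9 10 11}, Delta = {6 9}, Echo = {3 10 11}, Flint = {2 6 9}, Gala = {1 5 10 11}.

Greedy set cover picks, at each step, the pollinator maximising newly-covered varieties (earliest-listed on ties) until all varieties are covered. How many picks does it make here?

3

Greedy: pick Comet (covers 6 new) → pick Atlas (covers 3 new) → pick Gala (covers 2 new). Total picks: 3.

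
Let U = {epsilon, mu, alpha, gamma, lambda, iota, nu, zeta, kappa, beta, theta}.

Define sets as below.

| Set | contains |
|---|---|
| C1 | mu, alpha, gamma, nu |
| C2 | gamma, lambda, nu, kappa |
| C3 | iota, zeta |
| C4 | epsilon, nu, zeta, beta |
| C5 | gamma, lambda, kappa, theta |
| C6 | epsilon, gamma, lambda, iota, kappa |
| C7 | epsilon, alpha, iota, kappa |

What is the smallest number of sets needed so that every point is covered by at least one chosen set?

C1, C4, C5, and C7 cover everything between them: the union {epsilon, mu, alpha, gamma, lambda, iota, nu, zeta, kappa, beta, theta} is all of U.
No 3 of the 7 sets cover everything (all 35 combinations miss at least one point), so 4 is optimal.

4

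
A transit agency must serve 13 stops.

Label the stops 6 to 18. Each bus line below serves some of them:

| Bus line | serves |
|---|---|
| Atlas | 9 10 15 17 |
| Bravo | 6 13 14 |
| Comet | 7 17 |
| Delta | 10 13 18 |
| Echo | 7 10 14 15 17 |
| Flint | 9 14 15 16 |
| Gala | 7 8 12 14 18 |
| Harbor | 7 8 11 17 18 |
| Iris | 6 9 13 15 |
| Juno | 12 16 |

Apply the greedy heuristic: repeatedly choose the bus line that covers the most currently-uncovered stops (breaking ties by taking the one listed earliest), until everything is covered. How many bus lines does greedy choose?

Greedy: pick Echo (covers 5 new) → pick Gala (covers 3 new) → pick Iris (covers 3 new) → pick Flint (covers 1 new) → pick Harbor (covers 1 new). Total picks: 5.
(The true minimum cover uses only 4 bus lines, so greedy is not optimal here.)

5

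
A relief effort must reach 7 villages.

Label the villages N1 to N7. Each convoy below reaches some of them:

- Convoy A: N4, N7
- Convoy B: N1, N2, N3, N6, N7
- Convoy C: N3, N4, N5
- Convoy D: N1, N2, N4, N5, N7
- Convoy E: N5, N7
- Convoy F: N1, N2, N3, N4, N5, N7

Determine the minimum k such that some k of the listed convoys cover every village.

Take {B, F}. Their union is {N1, N2, N3, N4, N5, N6, N7}, which is all 7 villages.
No single convoy has all 7 villages (the largest, F, has 6), so 2 is optimal.

2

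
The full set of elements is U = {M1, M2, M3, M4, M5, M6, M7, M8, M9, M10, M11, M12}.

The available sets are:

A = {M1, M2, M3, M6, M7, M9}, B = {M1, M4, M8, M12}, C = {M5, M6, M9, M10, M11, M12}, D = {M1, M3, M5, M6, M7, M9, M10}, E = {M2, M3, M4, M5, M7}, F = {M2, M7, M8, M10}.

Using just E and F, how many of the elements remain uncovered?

5

Union of E, F = {M2, M3, M4, M5, M7, M8, M10}.
Not covered: M1, M6, M9, M11, M12 — 5 elements.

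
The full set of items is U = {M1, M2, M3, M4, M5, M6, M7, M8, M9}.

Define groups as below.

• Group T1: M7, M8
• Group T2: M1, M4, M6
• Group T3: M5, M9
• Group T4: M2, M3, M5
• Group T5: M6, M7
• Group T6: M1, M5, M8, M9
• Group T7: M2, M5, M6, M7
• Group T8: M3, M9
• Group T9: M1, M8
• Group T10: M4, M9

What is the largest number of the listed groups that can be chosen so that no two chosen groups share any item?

T4, T5, T9, T10 are pairwise disjoint (T4={M2,M3,M5}; T5={M6,M7}; T9={M1,M8}; T10={M4,M9}).
Every remaining group overlaps one of these, and no 5 of the listed groups are pairwise disjoint, so 4 is the maximum.

4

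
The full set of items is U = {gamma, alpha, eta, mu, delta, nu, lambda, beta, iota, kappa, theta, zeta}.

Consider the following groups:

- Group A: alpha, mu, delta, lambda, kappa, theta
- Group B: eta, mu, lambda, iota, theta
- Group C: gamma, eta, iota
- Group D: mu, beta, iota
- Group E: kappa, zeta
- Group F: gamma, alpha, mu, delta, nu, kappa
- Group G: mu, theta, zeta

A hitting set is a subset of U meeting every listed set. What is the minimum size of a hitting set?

H = {iota, kappa, theta} meets every group (each contains at least one member of H), and |H| = 3.
No choice of 2 items meets every group, so 3 is the minimum.

3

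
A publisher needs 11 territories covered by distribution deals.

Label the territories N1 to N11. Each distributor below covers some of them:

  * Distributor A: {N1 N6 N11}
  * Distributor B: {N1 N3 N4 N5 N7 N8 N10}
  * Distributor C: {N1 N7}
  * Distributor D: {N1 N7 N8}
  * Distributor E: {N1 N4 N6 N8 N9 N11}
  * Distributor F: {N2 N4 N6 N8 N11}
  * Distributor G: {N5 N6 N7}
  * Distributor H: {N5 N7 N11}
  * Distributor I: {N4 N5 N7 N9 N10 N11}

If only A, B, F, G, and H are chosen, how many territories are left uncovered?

1

Union of A, B, F, G, H = {N1, N2, N3, N4, N5, N6, N7, N8, N10, N11}.
Not covered: N9 — 1 territory.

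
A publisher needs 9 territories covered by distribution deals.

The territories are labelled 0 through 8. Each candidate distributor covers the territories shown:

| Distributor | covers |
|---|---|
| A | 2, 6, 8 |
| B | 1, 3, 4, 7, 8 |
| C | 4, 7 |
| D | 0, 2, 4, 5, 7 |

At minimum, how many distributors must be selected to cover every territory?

3

Take {A, B, D}. Their union is {0, 1, 2, 3, 4, 5, 6, 7, 8}, which is all 9 territories.
Only D contains 0, so D is forced; the remaining 4 territories need at least 2 more distributors (each remaining distributor adds at most 3) — so at least 3 distributors are needed, and 3 is optimal.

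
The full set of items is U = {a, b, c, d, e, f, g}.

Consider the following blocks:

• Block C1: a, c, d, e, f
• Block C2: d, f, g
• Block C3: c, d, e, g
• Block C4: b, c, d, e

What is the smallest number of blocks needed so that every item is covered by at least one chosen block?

3

Take {C1, C3, C4}. Their union is {a, b, c, d, e, f, g}, which is all 7 items.
Only C1 contains a, so C1 is forced; the remaining 2 items need at least 2 more blocks (each remaining block adds at most 1) — so at least 3 blocks are needed, and 3 is optimal.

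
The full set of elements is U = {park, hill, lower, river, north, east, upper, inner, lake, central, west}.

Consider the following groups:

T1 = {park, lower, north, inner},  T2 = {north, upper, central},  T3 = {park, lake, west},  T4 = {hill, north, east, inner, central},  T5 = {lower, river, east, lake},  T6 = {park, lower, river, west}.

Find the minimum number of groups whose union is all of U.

T2 and T4 and T5 and T6 together: T2 ∪ T4 ∪ T5 ∪ T6 = {park, hill, lower, river, north, east, upper, inner, lake, central, west} — every element is covered.
No 3 of the 6 groups cover everything (all 20 combinations miss at least one element), so 4 is optimal.

4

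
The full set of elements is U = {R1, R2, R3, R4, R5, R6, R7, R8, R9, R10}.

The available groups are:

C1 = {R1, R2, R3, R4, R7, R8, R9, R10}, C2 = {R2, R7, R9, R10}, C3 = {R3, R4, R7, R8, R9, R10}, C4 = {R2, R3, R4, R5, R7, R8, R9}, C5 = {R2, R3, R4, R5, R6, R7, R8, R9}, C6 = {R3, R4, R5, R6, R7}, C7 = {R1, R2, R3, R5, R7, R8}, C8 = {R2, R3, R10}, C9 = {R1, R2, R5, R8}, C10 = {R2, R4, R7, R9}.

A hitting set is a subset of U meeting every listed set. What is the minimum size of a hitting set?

The 2 elements {R2, R3} hit every group.
No single element lies in every group, so at least 2 are needed and 2 is optimal.

2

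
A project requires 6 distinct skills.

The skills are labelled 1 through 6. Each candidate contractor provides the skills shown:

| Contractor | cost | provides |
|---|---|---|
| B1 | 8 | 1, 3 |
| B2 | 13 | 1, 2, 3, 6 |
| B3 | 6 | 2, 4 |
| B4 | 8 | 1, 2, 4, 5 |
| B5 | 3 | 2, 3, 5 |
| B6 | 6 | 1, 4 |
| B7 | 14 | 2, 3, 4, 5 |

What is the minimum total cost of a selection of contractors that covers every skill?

B2, B4 together cover every skill (B2 ∪ B4 = {1, 2, 3, 4, 5, 6}); total cost 13 + 8 = 21.
The greedy pick B5, B6, B2 costs 22; no covering selection beats 21.

21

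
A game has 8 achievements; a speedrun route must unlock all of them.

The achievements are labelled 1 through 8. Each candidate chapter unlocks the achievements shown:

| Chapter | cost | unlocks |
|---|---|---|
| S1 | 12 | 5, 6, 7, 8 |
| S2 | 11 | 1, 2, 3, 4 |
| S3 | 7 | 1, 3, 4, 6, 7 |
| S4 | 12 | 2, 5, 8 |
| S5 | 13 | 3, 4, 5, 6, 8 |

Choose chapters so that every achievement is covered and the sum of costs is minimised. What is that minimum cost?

S3, S4 together cover every achievement (S3 ∪ S4 = {1, 2, 3, 4, 5, 6, 7, 8}); total cost 7 + 12 = 19.
No covering selection has total cost below 19.

19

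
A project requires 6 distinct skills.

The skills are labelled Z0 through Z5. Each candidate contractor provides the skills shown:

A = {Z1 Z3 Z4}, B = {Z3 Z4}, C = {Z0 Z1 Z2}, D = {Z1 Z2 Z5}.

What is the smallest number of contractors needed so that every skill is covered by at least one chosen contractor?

3

A and C and D together: A ∪ C ∪ D = {Z0, Z1, Z2, Z3, Z4, Z5} — every skill is covered.
Only C contains Z0, so C is forced; the remaining 3 skills need at least 2 more contractors (each remaining contractor adds at most 2) — so at least 3 contractors are needed, and 3 is optimal.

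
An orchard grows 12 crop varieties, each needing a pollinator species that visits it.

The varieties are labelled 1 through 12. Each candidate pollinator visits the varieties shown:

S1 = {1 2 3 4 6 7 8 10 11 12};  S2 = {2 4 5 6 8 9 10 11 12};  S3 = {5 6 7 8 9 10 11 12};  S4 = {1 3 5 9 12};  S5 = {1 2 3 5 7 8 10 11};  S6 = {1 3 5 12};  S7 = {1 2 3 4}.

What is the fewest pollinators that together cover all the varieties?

2

Take {S1, S3}. Their union is {1, 2, 3, 4, 5, 6, 7, 8, 9, 10, 11, 12}, which is all 12 varieties.
No single pollinator has all 12 varieties (the largest, S1, has 10), so 2 is optimal.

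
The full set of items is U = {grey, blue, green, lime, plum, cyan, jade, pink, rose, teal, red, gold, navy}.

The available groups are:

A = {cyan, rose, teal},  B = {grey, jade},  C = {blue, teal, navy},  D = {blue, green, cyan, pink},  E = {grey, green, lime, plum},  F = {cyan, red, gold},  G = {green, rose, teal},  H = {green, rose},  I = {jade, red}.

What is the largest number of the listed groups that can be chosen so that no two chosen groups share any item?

B, C, F, H are pairwise disjoint (B={grey,jade}; C={blue,teal,navy}; F={cyan,red,gold}; H={green,rose}).
Every remaining group overlaps one of these, and no 5 of the listed groups are pairwise disjoint, so 4 is the maximum.

4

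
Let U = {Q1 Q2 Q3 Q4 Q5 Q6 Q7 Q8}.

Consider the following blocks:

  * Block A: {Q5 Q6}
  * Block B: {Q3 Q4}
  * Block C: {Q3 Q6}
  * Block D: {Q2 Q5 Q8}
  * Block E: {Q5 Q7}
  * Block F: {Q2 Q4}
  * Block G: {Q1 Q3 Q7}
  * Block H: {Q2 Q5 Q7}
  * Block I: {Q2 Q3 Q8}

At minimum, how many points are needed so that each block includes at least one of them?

3

T = {Q3, Q4, Q5} meets every block (each contains at least one member of T), and |T| = 3.
The blocks C, E, F are pairwise disjoint, so any hitting set needs a separate point for each — at least 3. Hence 3 is optimal.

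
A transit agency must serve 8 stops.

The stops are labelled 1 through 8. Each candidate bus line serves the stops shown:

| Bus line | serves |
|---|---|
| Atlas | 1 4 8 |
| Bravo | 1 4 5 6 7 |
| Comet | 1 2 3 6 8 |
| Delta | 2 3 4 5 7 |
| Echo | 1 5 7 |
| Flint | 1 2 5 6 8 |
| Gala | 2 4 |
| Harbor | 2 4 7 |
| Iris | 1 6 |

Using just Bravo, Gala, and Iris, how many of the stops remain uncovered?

2

Union of Bravo, Gala, Iris = {1, 2, 4, 5, 6, 7}.
Not covered: 3, 8 — 2 stops.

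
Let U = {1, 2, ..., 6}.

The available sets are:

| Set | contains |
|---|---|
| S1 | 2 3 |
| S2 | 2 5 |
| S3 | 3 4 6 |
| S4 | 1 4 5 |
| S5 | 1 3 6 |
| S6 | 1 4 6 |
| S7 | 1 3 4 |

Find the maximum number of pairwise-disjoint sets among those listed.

2

S1, S6 are pairwise disjoint (S1={2,3}; S6={1,4,6}).
Every remaining set overlaps one of these, and no 3 of the listed sets are pairwise disjoint, so 2 is the maximum.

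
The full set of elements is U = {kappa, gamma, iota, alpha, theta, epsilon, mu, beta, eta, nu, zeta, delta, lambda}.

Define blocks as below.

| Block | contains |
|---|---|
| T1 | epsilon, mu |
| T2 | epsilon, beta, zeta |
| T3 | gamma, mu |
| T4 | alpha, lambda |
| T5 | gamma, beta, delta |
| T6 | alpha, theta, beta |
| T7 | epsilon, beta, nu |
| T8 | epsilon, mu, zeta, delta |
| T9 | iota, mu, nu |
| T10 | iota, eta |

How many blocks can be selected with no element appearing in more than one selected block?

4

T2, T3, T4, T10 are pairwise disjoint (T2={epsilon,beta,zeta}; T3={gamma,mu}; T4={alpha,lambda}; T10={iota,eta}).
Every remaining block overlaps one of these, and no 5 of the listed blocks are pairwise disjoint, so 4 is the maximum.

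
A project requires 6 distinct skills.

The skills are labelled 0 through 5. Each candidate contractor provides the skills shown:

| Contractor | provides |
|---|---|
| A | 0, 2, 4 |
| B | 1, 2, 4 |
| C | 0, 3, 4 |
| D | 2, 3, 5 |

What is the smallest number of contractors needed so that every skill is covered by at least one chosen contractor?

B and C and D together: B ∪ C ∪ D = {0, 1, 2, 3, 4, 5} — every skill is covered.
Only B contains 1, so B is forced; the remaining 3 skills need at least 2 more contractors (each remaining contractor adds at most 2) — so at least 3 contractors are needed, and 3 is optimal.

3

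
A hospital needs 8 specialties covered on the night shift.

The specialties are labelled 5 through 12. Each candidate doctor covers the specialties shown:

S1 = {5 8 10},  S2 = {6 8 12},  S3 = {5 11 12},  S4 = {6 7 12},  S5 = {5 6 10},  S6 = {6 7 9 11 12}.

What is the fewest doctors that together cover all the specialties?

2

S1 and S6 together: S1 ∪ S6 = {5, 6, 7, 8, 9, 10, 11, 12} — every specialty is covered.
No single doctor has all 8 specialties (the largest, S6, has 5), so 2 is optimal.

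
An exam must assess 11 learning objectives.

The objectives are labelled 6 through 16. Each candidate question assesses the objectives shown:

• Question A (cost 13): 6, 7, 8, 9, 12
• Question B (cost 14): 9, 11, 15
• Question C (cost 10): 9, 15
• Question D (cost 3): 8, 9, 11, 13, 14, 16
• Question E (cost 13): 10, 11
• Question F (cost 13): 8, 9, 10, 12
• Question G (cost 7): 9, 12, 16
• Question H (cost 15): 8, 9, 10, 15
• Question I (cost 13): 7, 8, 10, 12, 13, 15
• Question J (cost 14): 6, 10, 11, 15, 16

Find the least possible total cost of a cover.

29

A, D, I together cover every objective (A ∪ D ∪ I = {6, 7, 8, 9, 10, 11, 12, 13, 14, 15, 16}); total cost 13 + 3 + 13 = 29.
No covering selection has total cost below 29.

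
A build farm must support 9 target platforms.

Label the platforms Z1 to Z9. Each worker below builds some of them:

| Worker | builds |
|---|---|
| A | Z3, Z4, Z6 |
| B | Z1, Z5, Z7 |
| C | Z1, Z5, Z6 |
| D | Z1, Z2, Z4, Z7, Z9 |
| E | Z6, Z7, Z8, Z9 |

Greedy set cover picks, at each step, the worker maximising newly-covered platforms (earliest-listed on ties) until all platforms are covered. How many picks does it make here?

4

Greedy: pick D (covers 5 new) → pick A (covers 2 new) → pick B (covers 1 new) → pick E (covers 1 new). Total picks: 4.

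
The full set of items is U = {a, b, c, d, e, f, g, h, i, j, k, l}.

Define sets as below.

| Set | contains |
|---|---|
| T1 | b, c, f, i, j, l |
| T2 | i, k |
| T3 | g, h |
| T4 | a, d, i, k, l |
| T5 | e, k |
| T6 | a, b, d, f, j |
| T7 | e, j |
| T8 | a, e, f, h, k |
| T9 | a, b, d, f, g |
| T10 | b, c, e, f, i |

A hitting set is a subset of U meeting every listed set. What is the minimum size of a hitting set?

4

T = {e, f, h, k} meets every set (each contains at least one member of T), and |T| = 4.
No choice of 3 items meets every set, so 4 is the minimum.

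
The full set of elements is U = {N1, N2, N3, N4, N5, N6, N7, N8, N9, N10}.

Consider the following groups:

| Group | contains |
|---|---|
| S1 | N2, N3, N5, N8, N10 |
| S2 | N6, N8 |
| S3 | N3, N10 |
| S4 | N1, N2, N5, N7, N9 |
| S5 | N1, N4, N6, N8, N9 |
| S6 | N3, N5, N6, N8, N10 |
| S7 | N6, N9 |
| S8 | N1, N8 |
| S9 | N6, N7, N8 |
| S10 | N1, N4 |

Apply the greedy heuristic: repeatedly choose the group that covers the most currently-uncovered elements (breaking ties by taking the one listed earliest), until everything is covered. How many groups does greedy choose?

3

Greedy: pick S1 (covers 5 new) → pick S5 (covers 4 new) → pick S4 (covers 1 new). Total picks: 3.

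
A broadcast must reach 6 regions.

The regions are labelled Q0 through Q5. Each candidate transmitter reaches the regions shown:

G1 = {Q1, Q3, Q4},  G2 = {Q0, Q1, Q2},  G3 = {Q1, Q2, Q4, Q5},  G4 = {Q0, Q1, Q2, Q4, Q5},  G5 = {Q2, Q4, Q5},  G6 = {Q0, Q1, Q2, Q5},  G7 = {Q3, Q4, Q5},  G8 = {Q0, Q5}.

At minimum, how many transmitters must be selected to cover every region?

G1 and G6 together: G1 ∪ G6 = {Q0, Q1, Q2, Q3, Q4, Q5} — every region is covered.
No single transmitter has all 6 regions (the largest, G4, has 5), so 2 is optimal.

2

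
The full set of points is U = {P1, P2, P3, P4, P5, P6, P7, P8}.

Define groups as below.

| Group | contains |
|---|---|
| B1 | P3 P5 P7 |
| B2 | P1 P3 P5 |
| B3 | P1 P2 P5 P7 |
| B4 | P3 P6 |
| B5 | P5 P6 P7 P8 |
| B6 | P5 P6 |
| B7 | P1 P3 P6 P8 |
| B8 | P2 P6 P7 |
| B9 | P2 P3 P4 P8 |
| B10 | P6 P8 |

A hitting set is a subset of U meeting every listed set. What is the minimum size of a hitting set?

Take H = {P3, P5, P6}. Each listed group contains at least one of these, so H is a hitting set of size 3.
No choice of 2 points meets every group, so 3 is the minimum.

3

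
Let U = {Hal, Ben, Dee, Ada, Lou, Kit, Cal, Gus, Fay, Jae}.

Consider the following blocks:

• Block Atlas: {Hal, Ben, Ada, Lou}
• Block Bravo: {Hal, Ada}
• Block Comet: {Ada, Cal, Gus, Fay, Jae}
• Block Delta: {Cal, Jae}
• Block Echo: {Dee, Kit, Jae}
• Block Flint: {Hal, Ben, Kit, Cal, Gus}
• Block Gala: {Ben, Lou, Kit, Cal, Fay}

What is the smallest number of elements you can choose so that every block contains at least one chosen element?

Take H = {Hal, Dee, Cal}. Each listed block contains at least one of these, so H is a hitting set of size 3.
No choice of 2 elements meets every block, so 3 is the minimum.

3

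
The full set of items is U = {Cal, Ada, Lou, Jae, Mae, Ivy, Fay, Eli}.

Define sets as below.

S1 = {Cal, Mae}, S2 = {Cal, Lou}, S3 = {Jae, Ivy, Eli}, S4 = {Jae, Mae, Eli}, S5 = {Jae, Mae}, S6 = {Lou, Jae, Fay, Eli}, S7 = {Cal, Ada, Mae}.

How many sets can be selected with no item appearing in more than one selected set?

S2, S5 are pairwise disjoint (S2={Cal,Lou}; S5={Jae,Mae}).
Every remaining set overlaps one of these, and no 3 of the listed sets are pairwise disjoint, so 2 is the maximum.

2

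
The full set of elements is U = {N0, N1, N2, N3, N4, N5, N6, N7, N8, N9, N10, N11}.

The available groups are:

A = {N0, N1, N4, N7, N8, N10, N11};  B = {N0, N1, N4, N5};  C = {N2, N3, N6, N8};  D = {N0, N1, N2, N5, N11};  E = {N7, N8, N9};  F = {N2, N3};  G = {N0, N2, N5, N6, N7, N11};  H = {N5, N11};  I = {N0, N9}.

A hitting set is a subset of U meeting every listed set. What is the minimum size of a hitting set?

T = {N0, N3, N5, N8} meets every group (each contains at least one member of T), and |T| = 4.
No choice of 3 elements meets every group, so 4 is the minimum.

4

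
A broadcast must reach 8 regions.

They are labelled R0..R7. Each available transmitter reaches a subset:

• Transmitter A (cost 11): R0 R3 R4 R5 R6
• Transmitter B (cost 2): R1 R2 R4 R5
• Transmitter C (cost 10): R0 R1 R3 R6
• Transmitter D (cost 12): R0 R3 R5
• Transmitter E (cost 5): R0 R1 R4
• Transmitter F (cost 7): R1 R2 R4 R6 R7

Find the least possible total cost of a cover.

A, F together cover every region (A ∪ F = {R0, R1, R2, R3, R4, R5, R6, R7}); total cost 11 + 7 = 18.
The greedy pick B, C, F costs 19; no covering selection beats 18.

18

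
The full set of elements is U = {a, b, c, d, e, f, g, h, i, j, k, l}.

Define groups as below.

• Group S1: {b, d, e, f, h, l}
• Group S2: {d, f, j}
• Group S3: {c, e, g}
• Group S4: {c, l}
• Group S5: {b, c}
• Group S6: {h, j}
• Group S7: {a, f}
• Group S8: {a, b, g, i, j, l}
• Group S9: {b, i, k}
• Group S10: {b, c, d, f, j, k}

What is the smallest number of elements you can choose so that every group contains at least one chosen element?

4

T = {c, f, j, k} meets every group (each contains at least one member of T), and |T| = 4.
The groups S3, S6, S7, S9 are pairwise disjoint, so any hitting set needs a separate element for each — at least 4. Hence 4 is optimal.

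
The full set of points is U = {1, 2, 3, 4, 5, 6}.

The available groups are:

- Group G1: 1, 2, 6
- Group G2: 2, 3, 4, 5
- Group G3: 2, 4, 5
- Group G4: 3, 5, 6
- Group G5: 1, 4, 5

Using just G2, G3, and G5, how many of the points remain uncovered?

Union of G2, G3, G5 = {1, 2, 3, 4, 5}.
Not covered: 6 — 1 point.

1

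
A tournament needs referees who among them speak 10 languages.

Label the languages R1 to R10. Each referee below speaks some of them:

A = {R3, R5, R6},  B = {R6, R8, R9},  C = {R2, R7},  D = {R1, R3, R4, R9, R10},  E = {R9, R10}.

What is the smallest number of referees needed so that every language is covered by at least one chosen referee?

A and B and C and D together: A ∪ B ∪ C ∪ D = {R1, R2, R3, R4, R5, R6, R7, R8, R9, R10} — every language is covered.
Only D contains R1, so D is forced; the remaining 5 languages need at least 3 more referees (each remaining referee adds at most 2) — so at least 4 referees are needed, and 4 is optimal.

4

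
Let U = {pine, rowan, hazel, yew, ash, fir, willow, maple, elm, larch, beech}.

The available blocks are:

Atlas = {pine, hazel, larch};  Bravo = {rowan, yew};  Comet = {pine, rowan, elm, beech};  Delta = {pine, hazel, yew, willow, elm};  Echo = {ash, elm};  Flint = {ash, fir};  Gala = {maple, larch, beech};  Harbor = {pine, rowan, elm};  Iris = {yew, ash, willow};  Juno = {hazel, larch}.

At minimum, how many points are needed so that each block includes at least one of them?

The 4 points {rowan, hazel, ash, larch} hit every block.
No choice of 3 points meets every block, so 4 is the minimum.

4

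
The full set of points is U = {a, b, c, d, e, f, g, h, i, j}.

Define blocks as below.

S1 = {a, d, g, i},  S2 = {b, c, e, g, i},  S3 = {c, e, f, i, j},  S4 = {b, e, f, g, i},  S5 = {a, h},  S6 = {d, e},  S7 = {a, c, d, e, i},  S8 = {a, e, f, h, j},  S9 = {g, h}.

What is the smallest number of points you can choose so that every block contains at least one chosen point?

3

The 3 points {d, h, i} hit every block.
No choice of 2 points meets every block, so 3 is the minimum.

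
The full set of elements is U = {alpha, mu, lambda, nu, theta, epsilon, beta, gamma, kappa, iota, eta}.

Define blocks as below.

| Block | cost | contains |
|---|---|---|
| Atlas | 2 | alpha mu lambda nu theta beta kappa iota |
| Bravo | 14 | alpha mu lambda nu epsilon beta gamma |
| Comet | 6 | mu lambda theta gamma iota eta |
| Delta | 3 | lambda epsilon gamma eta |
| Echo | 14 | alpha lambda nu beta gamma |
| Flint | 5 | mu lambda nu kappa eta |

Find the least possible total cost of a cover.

5

Atlas, Delta together cover every element (Atlas ∪ Delta = {alpha, mu, lambda, nu, theta, epsilon, beta, gamma, kappa, iota, eta}); total cost 2 + 3 = 5.
No covering selection has total cost below 5.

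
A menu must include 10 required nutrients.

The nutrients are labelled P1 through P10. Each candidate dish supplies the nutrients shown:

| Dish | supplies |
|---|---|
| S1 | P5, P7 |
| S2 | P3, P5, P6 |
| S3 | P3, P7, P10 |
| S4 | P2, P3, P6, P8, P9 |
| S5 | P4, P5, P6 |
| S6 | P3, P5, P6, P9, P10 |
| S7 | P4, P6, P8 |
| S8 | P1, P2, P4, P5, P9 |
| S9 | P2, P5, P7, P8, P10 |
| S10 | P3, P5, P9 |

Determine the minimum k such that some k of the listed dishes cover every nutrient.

S3 and S4 and S8 together: S3 ∪ S4 ∪ S8 = {P1, P2, P3, P4, P5, P6, P7, P8, P9, P10} — every nutrient is covered.
Only S8 contains P1, so S8 is forced; the remaining 5 nutrients need at least 2 more dishes (each remaining dish adds at most 3) — so at least 3 dishes are needed, and 3 is optimal.

3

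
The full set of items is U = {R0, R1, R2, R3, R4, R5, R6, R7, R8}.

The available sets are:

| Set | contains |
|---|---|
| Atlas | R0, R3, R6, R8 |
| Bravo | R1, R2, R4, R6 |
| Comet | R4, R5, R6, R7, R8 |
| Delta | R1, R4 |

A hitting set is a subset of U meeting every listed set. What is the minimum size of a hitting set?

H = {R1, R8} meets every set (each contains at least one member of H), and |H| = 2.
The sets Atlas, Delta are pairwise disjoint, so any hitting set needs a separate item for each — at least 2. Hence 2 is optimal.

2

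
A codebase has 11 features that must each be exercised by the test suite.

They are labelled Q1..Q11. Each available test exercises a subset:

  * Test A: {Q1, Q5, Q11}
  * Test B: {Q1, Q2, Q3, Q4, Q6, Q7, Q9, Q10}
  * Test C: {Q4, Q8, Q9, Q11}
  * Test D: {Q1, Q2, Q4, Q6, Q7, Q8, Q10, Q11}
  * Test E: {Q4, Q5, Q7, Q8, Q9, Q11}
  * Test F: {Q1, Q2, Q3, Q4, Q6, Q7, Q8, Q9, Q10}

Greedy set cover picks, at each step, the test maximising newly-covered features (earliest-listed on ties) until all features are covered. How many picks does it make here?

2

Greedy: pick F (covers 9 new) → pick A (covers 2 new). Total picks: 2.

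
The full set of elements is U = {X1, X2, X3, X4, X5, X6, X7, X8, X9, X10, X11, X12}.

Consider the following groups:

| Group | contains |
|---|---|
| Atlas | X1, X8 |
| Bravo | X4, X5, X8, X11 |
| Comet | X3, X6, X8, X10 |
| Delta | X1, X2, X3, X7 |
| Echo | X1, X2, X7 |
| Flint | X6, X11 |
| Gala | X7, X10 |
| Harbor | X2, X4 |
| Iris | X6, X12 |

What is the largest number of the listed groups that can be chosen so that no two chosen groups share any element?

Atlas, Gala, Harbor, Iris are pairwise disjoint (Atlas={X1,X8}; Gala={X7,X10}; Harbor={X2,X4}; Iris={X6,X12}).
Every remaining group overlaps one of these, and no 5 of the listed groups are pairwise disjoint, so 4 is the maximum.

4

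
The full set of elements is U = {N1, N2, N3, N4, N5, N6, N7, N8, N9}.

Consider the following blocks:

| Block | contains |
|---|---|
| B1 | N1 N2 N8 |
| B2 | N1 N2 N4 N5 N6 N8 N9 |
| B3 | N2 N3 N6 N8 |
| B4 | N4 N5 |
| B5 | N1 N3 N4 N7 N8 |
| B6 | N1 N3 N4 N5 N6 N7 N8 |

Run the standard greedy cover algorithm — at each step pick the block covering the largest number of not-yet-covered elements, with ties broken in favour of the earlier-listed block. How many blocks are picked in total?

2

Greedy: pick B2 (covers 7 new) → pick B5 (covers 2 new). Total picks: 2.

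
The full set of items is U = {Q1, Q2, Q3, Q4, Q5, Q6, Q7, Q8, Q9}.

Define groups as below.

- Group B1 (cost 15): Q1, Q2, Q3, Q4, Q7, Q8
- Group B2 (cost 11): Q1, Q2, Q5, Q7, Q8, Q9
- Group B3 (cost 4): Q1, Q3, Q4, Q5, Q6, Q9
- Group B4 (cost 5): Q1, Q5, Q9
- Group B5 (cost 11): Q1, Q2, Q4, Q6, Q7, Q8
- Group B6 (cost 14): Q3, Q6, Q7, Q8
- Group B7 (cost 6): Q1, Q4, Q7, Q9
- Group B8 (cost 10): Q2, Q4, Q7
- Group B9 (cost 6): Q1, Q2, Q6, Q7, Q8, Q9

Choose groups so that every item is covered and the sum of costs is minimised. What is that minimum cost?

B3, B9 together cover every item (B3 ∪ B9 = {Q1, Q2, Q3, Q4, Q5, Q6, Q7, Q8, Q9}); total cost 4 + 6 = 10.
No covering selection has total cost below 10.

10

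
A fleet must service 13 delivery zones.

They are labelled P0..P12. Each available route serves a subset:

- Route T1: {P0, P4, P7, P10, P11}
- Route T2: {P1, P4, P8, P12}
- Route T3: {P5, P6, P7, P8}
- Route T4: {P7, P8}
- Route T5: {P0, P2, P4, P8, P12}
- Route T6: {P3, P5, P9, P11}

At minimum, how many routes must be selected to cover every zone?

5

Take {T1, T2, T3, T5, T6}. Their union is {P0, P1, P2, P3, P4, P5, P6, P7, P8, P9, P10, P11, P12}, which is all 13 zones.
No 4 of the 6 routes cover everything (all 15 combinations miss at least one zone), so 5 is optimal.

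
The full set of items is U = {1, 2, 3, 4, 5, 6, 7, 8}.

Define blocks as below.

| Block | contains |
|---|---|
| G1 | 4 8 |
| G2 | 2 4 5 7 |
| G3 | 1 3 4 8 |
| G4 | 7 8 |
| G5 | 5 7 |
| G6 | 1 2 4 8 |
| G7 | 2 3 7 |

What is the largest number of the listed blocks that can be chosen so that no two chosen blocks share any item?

2

G1, G5 are pairwise disjoint (G1={4,8}; G5={5,7}).
Every remaining block overlaps one of these, and no 3 of the listed blocks are pairwise disjoint, so 2 is the maximum.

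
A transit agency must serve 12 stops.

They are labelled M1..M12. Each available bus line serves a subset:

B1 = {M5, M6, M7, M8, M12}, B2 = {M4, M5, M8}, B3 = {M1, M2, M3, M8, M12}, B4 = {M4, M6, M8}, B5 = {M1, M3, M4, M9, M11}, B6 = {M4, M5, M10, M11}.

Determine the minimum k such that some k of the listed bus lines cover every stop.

4

B1 and B3 and B5 and B6 together: B1 ∪ B3 ∪ B5 ∪ B6 = {M1, M2, M3, M4, M5, M6, M7, M8, M9, M10, M11, M12} — every stop is covered.
No 3 of the 6 bus lines cover everything (all 20 combinations miss at least one stop), so 4 is optimal.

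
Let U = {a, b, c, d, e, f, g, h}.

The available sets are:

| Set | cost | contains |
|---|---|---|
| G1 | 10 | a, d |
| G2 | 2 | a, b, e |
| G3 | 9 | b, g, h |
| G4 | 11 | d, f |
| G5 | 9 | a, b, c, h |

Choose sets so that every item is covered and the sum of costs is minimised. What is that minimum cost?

G2, G3, G4, G5 together cover every item (G2 ∪ G3 ∪ G4 ∪ G5 = {a, b, c, d, e, f, g, h}); total cost 2 + 9 + 11 + 9 = 31.
No covering selection has total cost below 31.

31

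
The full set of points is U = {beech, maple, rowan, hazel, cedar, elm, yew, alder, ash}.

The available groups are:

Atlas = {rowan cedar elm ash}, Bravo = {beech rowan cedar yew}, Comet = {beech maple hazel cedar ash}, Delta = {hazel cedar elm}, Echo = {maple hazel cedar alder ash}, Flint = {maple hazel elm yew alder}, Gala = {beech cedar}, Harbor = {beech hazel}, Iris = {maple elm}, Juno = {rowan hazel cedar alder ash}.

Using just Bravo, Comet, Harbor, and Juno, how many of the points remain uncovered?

1

Union of Bravo, Comet, Harbor, Juno = {beech, maple, rowan, hazel, cedar, yew, alder, ash}.
Not covered: elm — 1 point.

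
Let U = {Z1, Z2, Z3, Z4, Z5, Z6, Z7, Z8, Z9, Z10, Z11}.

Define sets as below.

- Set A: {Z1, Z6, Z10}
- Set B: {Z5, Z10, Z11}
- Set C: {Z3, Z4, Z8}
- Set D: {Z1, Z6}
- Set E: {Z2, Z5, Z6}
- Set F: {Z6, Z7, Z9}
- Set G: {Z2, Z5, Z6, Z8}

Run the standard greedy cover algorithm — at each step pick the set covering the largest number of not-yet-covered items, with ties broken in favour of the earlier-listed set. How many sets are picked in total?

5

Greedy: pick G (covers 4 new) → pick A (covers 2 new) → pick C (covers 2 new) → pick F (covers 2 new) → pick B (covers 1 new). Total picks: 5.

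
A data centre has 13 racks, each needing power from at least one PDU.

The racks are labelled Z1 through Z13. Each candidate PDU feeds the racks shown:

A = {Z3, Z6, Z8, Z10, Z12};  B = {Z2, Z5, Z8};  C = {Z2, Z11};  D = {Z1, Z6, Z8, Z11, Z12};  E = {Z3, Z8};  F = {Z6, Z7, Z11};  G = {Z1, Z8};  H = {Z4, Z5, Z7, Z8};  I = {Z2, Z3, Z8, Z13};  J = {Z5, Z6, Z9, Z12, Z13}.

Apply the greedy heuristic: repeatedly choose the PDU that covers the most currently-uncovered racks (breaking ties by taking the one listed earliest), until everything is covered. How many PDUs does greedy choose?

Greedy: pick A (covers 5 new) → pick H (covers 3 new) → pick C (covers 2 new) → pick J (covers 2 new) → pick D (covers 1 new). Total picks: 5.

5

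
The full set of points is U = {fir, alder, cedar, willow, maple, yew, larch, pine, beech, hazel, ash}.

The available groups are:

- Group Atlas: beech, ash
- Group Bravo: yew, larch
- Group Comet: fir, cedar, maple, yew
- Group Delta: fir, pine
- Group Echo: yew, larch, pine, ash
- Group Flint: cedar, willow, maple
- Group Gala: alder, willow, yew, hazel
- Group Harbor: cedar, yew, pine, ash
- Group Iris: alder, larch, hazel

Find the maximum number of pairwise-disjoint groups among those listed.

Atlas, Bravo, Delta, Flint are pairwise disjoint (Atlas={beech,ash}; Bravo={yew,larch}; Delta={fir,pine}; Flint={cedar,willow,maple}).
Every remaining group overlaps one of these, and no 5 of the listed groups are pairwise disjoint, so 4 is the maximum.

4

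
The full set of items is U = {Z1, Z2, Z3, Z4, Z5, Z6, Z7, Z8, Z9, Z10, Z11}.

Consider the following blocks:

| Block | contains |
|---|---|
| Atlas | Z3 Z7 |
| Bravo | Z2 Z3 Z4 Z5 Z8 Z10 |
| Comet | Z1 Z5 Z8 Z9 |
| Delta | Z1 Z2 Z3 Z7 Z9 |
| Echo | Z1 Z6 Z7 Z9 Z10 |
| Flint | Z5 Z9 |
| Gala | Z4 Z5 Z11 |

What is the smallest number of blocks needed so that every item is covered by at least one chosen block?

3

Bravo and Echo and Gala together: Bravo ∪ Echo ∪ Gala = {Z1, Z2, Z3, Z4, Z5, Z6, Z7, Z8, Z9, Z10, Z11} — every item is covered.
Only Echo contains Z6, so Echo is forced; the remaining 6 items need at least 2 more blocks (each remaining block adds at most 5) — so at least 3 blocks are needed, and 3 is optimal.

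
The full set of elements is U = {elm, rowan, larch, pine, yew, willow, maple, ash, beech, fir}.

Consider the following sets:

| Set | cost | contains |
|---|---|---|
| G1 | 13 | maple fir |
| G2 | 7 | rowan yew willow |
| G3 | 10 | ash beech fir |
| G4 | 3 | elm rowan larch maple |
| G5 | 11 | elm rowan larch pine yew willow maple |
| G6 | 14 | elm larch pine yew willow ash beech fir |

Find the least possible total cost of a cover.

G4, G6 together cover every element (G4 ∪ G6 = {elm, rowan, larch, pine, yew, willow, maple, ash, beech, fir}); total cost 3 + 14 = 17.
No covering selection has total cost below 17.

17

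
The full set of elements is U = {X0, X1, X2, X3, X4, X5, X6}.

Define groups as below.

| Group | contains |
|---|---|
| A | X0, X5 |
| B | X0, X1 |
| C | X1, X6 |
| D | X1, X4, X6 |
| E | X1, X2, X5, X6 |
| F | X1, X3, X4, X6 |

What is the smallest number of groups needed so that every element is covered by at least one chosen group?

B, E, and F cover everything between them: the union {X0, X1, X2, X3, X4, X5, X6} is all of U.
Only E contains X2, so E is forced; the remaining 3 elements need at least 2 more groups (each remaining group adds at most 2) — so at least 3 groups are needed, and 3 is optimal.

3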